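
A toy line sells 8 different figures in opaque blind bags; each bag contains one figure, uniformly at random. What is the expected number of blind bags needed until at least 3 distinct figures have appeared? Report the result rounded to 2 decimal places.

With k distinct figures already seen, the next new one arrives after an expected 8/(8-k) blind bags.
Sum over k = 0,...,2: E = 8/8 + 8/7 + 8/6 = 3.476.

3.48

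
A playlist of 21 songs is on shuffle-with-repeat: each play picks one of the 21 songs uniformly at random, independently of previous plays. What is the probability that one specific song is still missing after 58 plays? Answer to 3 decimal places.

Each play misses the fixed song with probability (21-1)/21 = 20/21, independently.
P(still missing after 58) = (20/21)^58 = 0.0590.

0.059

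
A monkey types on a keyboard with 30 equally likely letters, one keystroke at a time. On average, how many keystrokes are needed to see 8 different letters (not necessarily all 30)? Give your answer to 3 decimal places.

9.125

With k distinct letters already seen, the next new one arrives after an expected 30/(30-k) keystrokes.
Sum over k = 0,...,7: E = 30/30 + 30/29 + 30/28 + ... + 30/24 + 30/23 = 9.1252.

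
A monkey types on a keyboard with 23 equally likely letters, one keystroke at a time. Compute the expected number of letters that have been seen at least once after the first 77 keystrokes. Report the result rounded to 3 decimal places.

For each letter, P(seen in 77 keystrokes) = 1 - (22/23)^77 = 0.9674.
By linearity of expectation, E[distinct seen] = 23·(1 - (22/23)^77) = 22.2497.

22.250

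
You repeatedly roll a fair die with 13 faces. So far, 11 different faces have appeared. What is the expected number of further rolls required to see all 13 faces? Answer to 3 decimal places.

From k distinct to k+1 distinct takes on average 13/(13-k) rolls.
Sum over k = 11,...,12: E = 13/2 + 13/1 = 19.5000.

19.500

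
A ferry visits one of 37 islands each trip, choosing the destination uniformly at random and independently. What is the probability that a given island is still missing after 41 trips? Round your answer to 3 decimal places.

Each trip misses the fixed island with probability (37-1)/37 = 36/37, independently.
P(still missing after 41) = (36/37)^41 = 0.3252.

0.325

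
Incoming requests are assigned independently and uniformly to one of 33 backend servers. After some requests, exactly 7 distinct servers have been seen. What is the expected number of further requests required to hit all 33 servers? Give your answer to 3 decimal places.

127.196

From k distinct to k+1 distinct takes on average 33/(33-k) requests.
Sum over k = 7,...,32: E = 33/26 + 33/25 + 33/24 + ... + 33/2 + 33/1 = 127.1959.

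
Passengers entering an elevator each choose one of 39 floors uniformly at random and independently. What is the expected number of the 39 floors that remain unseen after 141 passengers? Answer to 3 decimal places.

For each floor, P(unseen after 141) = (38/39)^141 = 0.0257.
By linearity of expectation, E[unseen] = 39·(38/39)^141 = 1.0010.

1.001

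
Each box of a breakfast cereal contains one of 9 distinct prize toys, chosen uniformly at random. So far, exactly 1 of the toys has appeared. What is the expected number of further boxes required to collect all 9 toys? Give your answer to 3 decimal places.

24.461

The wait to go from k to k+1 distinct toys is geometric with mean 9/(9-k).
Sum over k = 1,...,8: E = 9/8 + 9/7 + 9/6 + ... + 9/2 + 9/1 = 24.4607.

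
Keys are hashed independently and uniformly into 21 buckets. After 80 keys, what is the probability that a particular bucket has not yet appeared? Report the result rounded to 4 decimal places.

0.0202

Each key misses the fixed bucket with probability (21-1)/21 = 20/21, independently.
P(still missing after 80) = (20/21)^80 = 0.02018.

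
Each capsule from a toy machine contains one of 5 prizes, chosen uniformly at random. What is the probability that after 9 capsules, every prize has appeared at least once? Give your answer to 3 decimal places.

0.427

Let A_i be the event that prize i is missing after 9 capsules. By inclusion–exclusion on the A_i,
P(all seen) = Σ_{j=0}^{5} (-1)^j C(5,j)((5-j)/5)^9
= 1.0000 - 0.6711 + 0.1008 - 0.0026 + 0.0000 - 0.0000
= 0.4271.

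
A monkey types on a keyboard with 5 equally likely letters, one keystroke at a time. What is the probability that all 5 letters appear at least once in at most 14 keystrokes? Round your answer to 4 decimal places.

By inclusion–exclusion over which letters are missing,
P(all seen) = Σ_{j=0}^{5} (-1)^j C(5,j)((5-j)/5)^14
= 1.00000 - 0.21990 + 0.00784 - 0.00003 + 0.00000 - 0.00000
= 0.78791.

0.7879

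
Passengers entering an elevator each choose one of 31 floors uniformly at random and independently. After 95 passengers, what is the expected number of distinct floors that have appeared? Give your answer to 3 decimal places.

29.624

For each floor, P(seen in 95 passengers) = 1 - (30/31)^95 = 0.9556.
By linearity of expectation, E[distinct seen] = 31·(1 - (30/31)^95) = 29.6243.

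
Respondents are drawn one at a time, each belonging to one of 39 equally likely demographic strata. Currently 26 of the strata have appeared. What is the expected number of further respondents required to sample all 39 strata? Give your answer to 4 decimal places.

124.0252

With k distinct strata already seen, the next new one takes an expected 39/(39-k) respondents.
Sum over k = 26,...,38: E = 39/13 + 39/12 + 39/11 + ... + 39/2 + 39/1 = 124.02522.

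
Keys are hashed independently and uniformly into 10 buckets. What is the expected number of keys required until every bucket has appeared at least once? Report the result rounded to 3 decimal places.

Split into phases: going from k distinct to k+1 distinct takes on average 10/(10-k) keys.
E[T] = 10/10 + 10/9 + 10/8 + ... + 10/2 + 10/1 = 10·H_{10}.
H_{10} = 2.9290, so E[T] = 29.2897.

29.290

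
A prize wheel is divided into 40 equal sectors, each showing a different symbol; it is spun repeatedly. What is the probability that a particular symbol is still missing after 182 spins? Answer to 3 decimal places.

0.010

Each spin misses the fixed symbol with probability (40-1)/40 = 39/40, independently.
P(still missing after 182) = (39/40)^182 = 0.0100.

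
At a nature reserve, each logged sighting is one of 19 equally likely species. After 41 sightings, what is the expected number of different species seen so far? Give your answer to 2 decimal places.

16.93

For each species, P(seen in 41 sightings) = 1 - (18/19)^41 = 0.891.
By linearity of expectation, E[distinct seen] = 19·(1 - (18/19)^41) = 16.930.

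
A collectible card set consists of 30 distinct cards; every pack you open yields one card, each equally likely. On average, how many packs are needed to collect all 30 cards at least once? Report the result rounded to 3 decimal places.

119.850

Split into phases: going from k distinct to k+1 distinct takes on average 30/(30-k) packs.
E[T] = 30/30 + 30/29 + 30/28 + ... + 30/2 + 30/1 = 30·H_{30}.
H_{30} = 3.9950, so E[T] = 119.8496.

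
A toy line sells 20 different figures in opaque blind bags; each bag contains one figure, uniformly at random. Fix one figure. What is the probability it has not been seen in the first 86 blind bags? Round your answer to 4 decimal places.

Each blind bag misses the fixed figure with probability (20-1)/20 = 19/20, independently.
P(still missing after 86) = (19/20)^86 = 0.01214.

0.0121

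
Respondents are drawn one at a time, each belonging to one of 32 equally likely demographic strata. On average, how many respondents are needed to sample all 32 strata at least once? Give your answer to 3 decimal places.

129.872

Split into phases: going from k distinct to k+1 distinct takes on average 32/(32-k) respondents.
E[T] = 32/32 + 32/31 + 32/30 + ... + 32/2 + 32/1 = 32·H_{32}.
H_{32} = 4.0585, so E[T] = 129.8718.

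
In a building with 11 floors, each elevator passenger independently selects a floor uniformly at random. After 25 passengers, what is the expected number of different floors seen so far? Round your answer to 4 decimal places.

For each floor, P(seen in 25 passengers) = 1 - (10/11)^25 = 0.90770.
By linearity of expectation, E[distinct seen] = 11·(1 - (10/11)^25) = 9.98474.

9.9847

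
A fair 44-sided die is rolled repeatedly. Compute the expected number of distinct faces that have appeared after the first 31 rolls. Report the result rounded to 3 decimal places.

For each face, P(seen in 31 rolls) = 1 - (43/44)^31 = 0.5097.
By linearity of expectation, E[distinct seen] = 44·(1 - (43/44)^31) = 22.4254.

22.425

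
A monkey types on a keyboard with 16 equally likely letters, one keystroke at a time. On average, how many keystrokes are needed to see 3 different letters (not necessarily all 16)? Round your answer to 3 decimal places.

3.210

With k distinct letters already seen, the next new one arrives after an expected 16/(16-k) keystrokes.
Sum over k = 0,...,2: E = 16/16 + 16/15 + 16/14 = 3.2095.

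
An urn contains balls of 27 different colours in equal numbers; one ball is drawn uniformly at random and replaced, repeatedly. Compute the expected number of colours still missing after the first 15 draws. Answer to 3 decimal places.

For each colour, P(unseen after 15) = (26/27)^15 = 0.5677.
By linearity of expectation, E[unseen] = 27·(26/27)^15 = 15.3288.

15.329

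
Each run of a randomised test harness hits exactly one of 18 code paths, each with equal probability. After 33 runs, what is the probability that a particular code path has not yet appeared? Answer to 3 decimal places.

Each run misses the fixed code path with probability (18-1)/18 = 17/18, independently.
P(still missing after 33) = (17/18)^33 = 0.1516.

0.152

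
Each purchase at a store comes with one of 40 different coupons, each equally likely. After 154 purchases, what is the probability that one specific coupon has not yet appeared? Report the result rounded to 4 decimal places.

0.0203

On each purchase the fixed coupon fails to appear with probability 39/40.
P(still missing after 154) = (39/40)^154 = 0.02026.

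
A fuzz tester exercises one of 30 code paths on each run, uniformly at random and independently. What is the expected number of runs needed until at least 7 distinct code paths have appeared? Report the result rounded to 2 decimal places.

With k distinct code paths already seen, the next new one arrives after an expected 30/(30-k) runs.
Sum over k = 0,...,6: E = 30/30 + 30/29 + 30/28 + ... + 30/25 + 30/24 = 7.821.

7.82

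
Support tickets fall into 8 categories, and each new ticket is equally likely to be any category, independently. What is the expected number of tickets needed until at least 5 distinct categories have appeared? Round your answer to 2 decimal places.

Going from k to k+1 distinct takes a geometric number of tickets with mean 8/(8-k).
Sum over k = 0,...,4: E = 8/8 + 8/7 + 8/6 + 8/5 + 8/4 = 7.076.

7.08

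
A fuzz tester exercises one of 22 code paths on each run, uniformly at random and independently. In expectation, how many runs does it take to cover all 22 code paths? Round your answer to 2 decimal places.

81.20

After k distinct code paths have appeared, the next run gives a new one with probability (22-k)/22, so the expected wait for the (k+1)-th is 22/(22-k).
E[T] = 22/22 + 22/21 + 22/20 + ... + 22/2 + 22/1 = 22·H_{22}.
H_{22} = 3.691, so E[T] = 81.198.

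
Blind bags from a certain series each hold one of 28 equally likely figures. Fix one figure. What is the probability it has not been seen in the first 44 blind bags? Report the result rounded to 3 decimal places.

0.202

Each blind bag misses the fixed figure with probability (28-1)/28 = 27/28, independently.
P(still missing after 44) = (27/28)^44 = 0.2019.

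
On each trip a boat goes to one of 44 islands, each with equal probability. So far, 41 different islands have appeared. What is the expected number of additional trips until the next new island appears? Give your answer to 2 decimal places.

14.67

The number of trips until the next new island is geometric with success probability 3/44, so its mean is 44/3.
E = 44/3 = 14.667.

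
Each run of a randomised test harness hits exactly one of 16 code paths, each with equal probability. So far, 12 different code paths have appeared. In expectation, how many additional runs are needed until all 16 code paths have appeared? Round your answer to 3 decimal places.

With k distinct code paths already seen, the next new one takes an expected 16/(16-k) runs.
Sum over k = 12,...,15: E = 16/4 + 16/3 + 16/2 + 16/1 = 33.3333.

33.333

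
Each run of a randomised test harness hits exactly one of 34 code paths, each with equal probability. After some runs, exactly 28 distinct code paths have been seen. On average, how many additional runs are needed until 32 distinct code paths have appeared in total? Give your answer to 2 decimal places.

With k distinct code paths already seen, the next new one takes an expected 34/(34-k) runs.
Sum over k = 28,...,31: E = 34/6 + 34/5 + 34/4 + 34/3 = 32.300.

32.30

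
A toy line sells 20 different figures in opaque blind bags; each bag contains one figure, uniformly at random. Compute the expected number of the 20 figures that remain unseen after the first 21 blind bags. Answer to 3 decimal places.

6.811

For each figure, P(unseen after 21) = (19/20)^21 = 0.3406.
By linearity of expectation, E[unseen] = 20·(19/20)^21 = 6.8112.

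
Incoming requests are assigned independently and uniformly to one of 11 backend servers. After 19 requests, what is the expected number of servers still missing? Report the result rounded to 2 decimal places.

1.80

For each server, P(unseen after 19) = (10/11)^19 = 0.164.
By linearity of expectation, E[unseen] = 11·(10/11)^19 = 1.799.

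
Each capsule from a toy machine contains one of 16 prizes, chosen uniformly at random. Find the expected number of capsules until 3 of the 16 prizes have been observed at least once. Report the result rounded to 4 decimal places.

Going from k to k+1 distinct takes a geometric number of capsules with mean 16/(16-k).
Sum over k = 0,...,2: E = 16/16 + 16/15 + 16/14 = 3.20952.

3.2095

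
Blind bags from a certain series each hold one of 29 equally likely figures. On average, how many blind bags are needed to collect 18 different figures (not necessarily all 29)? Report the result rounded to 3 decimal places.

27.312

Going from k to k+1 distinct takes a geometric number of blind bags with mean 29/(29-k).
Sum over k = 0,...,17: E = 29/29 + 29/28 + 29/27 + ... + 29/13 + 29/12 = 27.3115.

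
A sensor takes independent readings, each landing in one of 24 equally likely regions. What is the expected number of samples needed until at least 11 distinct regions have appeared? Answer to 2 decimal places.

14.30

With k distinct regions already seen, the next new one arrives after an expected 24/(24-k) samples.
Sum over k = 0,...,10: E = 24/24 + 24/23 + 24/22 + ... + 24/15 + 24/14 = 14.300.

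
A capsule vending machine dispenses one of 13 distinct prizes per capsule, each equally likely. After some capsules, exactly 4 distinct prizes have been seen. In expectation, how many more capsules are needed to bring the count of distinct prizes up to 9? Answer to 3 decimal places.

The wait to go from k to k+1 distinct prizes is geometric with mean 13/(13-k).
Sum over k = 4,...,8: E = 13/9 + 13/8 + 13/7 + 13/6 + 13/5 = 9.6933.

9.693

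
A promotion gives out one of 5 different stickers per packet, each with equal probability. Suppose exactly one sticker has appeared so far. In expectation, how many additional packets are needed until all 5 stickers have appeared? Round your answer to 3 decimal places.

10.417

The wait to go from k to k+1 distinct stickers is geometric with mean 5/(5-k).
Sum over k = 1,...,4: E = 5/4 + 5/3 + 5/2 + 5/1 = 10.4167.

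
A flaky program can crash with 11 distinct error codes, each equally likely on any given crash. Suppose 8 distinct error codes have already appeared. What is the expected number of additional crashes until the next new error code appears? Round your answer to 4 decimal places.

3.6667

Each crash yields a new error code with probability (11-8)/11 = 3/11, so the wait is geometric with mean 11/3.
E = 11/3 = 3.66667.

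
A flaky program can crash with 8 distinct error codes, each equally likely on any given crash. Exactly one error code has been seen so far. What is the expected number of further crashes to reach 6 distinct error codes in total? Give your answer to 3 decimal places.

With k distinct error codes already seen, the next new one takes an expected 8/(8-k) crashes.
Sum over k = 1,...,5: E = 8/7 + 8/6 + 8/5 + 8/4 + 8/3 = 8.7429.

8.743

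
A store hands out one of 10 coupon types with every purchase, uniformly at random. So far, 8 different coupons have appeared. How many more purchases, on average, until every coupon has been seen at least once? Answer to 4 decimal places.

The wait to go from k to k+1 distinct coupons is geometric with mean 10/(10-k).
Sum over k = 8,...,9: E = 10/2 + 10/1 = 15.00000.

15.0000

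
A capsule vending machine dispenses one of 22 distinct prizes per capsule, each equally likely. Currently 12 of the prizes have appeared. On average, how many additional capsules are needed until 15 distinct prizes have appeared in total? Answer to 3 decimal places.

With k distinct prizes already seen, the next new one takes an expected 22/(22-k) capsules.
Sum over k = 12,...,14: E = 22/10 + 22/9 + 22/8 = 7.3944.

7.394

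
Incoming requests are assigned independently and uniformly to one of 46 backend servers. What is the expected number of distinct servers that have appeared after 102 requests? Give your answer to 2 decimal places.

41.11

For each server, P(seen in 102 requests) = 1 - (45/46)^102 = 0.894.
By linearity of expectation, E[distinct seen] = 46·(1 - (45/46)^102) = 41.112.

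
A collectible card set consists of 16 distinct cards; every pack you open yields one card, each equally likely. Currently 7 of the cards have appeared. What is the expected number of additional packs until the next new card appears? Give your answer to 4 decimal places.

The number of packs until the next new card is geometric with success probability 9/16, so its mean is 16/9.
E = 16/9 = 1.77778.

1.7778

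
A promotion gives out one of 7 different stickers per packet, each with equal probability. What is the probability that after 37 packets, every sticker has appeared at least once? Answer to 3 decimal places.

0.977

Let A_i be the event that sticker i is missing after 37 packets. By inclusion–exclusion on the A_i,
P(all seen) = Σ_{j=0}^{7} (-1)^j C(7,j)((7-j)/7)^37
= 1.0000 - 0.0233 + 0.0001 - 0.0000 + 0.0000 - 0.0000 + 0.0000 - 0.0000
= 0.9767.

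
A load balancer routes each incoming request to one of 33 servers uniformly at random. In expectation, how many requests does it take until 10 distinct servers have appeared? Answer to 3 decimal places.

Going from k to k+1 distinct takes a geometric number of requests with mean 33/(33-k).
Sum over k = 0,...,9: E = 33/33 + 33/32 + 33/31 + ... + 33/25 + 33/24 = 11.6987.

11.699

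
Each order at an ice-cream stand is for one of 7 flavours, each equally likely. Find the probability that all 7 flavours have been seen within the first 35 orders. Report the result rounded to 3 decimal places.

0.968

Let A_i be the event that flavour i is missing after 35 orders. By inclusion–exclusion on the A_i,
P(all seen) = Σ_{j=0}^{7} (-1)^j C(7,j)((7-j)/7)^35
= 1.0000 - 0.0318 + 0.0002 - 0.0000 + 0.0000 - 0.0000 + 0.0000 - 0.0000
= 0.9684.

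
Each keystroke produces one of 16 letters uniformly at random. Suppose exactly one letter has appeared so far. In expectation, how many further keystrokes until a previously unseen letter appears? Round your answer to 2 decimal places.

1.07

The number of keystrokes until the next new letter is geometric with success probability 15/16, so its mean is 16/15.
E = 16/15 = 1.067.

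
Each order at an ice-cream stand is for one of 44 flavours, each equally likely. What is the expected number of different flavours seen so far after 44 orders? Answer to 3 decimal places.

For each flavour, P(seen in 44 orders) = 1 - (43/44)^44 = 0.6363.
By linearity of expectation, E[distinct seen] = 44·(1 - (43/44)^44) = 27.9990.

27.999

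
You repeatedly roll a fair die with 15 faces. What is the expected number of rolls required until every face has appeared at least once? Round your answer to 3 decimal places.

Split into phases: going from k distinct to k+1 distinct takes on average 15/(15-k) rolls.
E[T] = 15/15 + 15/14 + 15/13 + ... + 15/2 + 15/1 = 15·H_{15}.
H_{15} = 3.3182, so E[T] = 49.7734.

49.773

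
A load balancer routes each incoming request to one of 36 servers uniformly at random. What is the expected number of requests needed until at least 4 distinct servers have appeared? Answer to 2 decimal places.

4.18

With k distinct servers already seen, the next new one arrives after an expected 36/(36-k) requests.
Sum over k = 0,...,3: E = 36/36 + 36/35 + 36/34 + 36/33 = 4.178.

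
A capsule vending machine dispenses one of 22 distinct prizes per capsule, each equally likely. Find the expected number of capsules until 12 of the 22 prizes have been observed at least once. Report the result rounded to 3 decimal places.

With k distinct prizes already seen, the next new one arrives after an expected 22/(22-k) capsules.
Sum over k = 0,...,11: E = 22/22 + 22/21 + 22/20 + ... + 22/12 + 22/11 = 16.7606.

16.761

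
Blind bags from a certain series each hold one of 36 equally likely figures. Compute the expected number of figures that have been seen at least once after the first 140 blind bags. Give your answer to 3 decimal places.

35.303

For each figure, P(seen in 140 blind bags) = 1 - (35/36)^140 = 0.9806.
By linearity of expectation, E[distinct seen] = 36·(1 - (35/36)^140) = 35.3026.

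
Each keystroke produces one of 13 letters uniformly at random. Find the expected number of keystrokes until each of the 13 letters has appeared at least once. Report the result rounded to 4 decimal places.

41.3417

Split into phases: going from k distinct to k+1 distinct takes on average 13/(13-k) keystrokes.
E[T] = 13/13 + 13/12 + 13/11 + ... + 13/2 + 13/1 = 13·H_{13}.
H_{13} = 3.18013, so E[T] = 41.34174.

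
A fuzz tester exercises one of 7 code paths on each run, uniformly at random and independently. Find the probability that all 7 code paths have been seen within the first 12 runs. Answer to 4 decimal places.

0.2285

Let A_i be the event that code path i is missing after 12 runs. By inclusion–exclusion on the A_i,
P(all seen) = Σ_{j=0}^{7} (-1)^j C(7,j)((7-j)/7)^12
= 1.00000 - 1.10087 + 0.37041 - 0.04242 + 0.00134 - 0.00001 + 0.00000 - 0.00000
= 0.22845.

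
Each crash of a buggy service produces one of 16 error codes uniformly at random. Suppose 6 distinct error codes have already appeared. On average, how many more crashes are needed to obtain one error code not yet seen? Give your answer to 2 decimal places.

1.60

Each crash yields a new error code with probability (16-6)/16 = 10/16, so the wait is geometric with mean 16/10.
E = 16/10 = 1.600.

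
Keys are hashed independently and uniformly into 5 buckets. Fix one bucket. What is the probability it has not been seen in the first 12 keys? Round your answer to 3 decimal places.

0.069

On each key the fixed bucket fails to appear with probability 4/5.
P(still missing after 12) = (4/5)^12 = 0.0687.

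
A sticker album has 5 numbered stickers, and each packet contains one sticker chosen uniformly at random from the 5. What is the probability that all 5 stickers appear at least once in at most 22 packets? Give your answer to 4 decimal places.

By inclusion–exclusion over which stickers are missing,
P(all seen) = Σ_{j=0}^{5} (-1)^j C(5,j)((5-j)/5)^22
= 1.00000 - 0.03689 + 0.00013 - 0.00000 + 0.00000 - 0.00000
= 0.96324.

0.9632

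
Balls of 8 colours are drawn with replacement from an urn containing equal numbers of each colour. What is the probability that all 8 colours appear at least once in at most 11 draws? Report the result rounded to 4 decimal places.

By inclusion–exclusion over which colours are missing,
P(all seen) = Σ_{j=0}^{8} (-1)^j C(8,j)((8-j)/8)^11
= 1.00000 - 1.84153 + 1.18258 - 0.31832 + 0.03418 - 0.00115 + 0.00001 - 0.00000 + 0.00000
= 0.05576.

0.0558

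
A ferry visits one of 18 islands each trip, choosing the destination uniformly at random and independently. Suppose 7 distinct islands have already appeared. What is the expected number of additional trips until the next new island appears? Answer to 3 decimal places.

Each trip yields a new island with probability (18-7)/18 = 11/18, so the wait is geometric with mean 18/11.
E = 18/11 = 1.6364.

1.636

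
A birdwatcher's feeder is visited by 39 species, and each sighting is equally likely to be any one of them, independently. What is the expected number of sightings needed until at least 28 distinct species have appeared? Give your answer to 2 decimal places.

48.11

With k distinct species already seen, the next new one arrives after an expected 39/(39-k) sightings.
Sum over k = 0,...,27: E = 39/39 + 39/38 + 39/37 + ... + 39/13 + 39/12 = 48.113.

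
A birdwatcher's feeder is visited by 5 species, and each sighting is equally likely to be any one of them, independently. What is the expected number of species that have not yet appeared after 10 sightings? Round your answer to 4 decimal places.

For each species, P(unseen after 10) = (4/5)^10 = 0.10737.
By linearity of expectation, E[unseen] = 5·(4/5)^10 = 0.53687.

0.5369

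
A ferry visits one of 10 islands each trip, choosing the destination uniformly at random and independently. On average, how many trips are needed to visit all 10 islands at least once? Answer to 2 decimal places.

29.29

The wait to go from k to k+1 distinct islands is geometric with mean 10/(10-k).
E[T] = 10/10 + 10/9 + 10/8 + ... + 10/2 + 10/1 = 10·H_{10}.
H_{10} = 2.929, so E[T] = 29.290.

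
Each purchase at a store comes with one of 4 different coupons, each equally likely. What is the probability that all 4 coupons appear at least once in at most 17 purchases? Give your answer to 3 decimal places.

0.970

By inclusion–exclusion over which coupons are missing,
P(all seen) = Σ_{j=0}^{4} (-1)^j C(4,j)((4-j)/4)^17
= 1.0000 - 0.0301 + 0.0000 - 0.0000 + 0.0000
= 0.9700.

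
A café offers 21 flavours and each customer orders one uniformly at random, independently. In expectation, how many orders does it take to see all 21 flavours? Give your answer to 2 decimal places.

76.55

The wait to go from k to k+1 distinct flavours is geometric with mean 21/(21-k).
E[T] = 21/21 + 21/20 + 21/19 + ... + 21/2 + 21/1 = 21·H_{21}.
H_{21} = 3.645, so E[T] = 76.553.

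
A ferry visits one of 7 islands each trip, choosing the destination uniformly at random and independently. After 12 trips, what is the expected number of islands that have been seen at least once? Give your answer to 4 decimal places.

For each island, P(seen in 12 trips) = 1 - (6/7)^12 = 0.84273.
By linearity of expectation, E[distinct seen] = 7·(1 - (6/7)^12) = 5.89913.

5.8991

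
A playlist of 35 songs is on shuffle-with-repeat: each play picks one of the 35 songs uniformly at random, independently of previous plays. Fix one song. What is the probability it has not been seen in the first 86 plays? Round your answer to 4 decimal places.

On each play the fixed song fails to appear with probability 34/35.
P(still missing after 86) = (34/35)^86 = 0.08267.

0.0827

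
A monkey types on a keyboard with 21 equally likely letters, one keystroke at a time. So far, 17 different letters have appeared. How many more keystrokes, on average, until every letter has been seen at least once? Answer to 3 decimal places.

The wait to go from k to k+1 distinct letters is geometric with mean 21/(21-k).
Sum over k = 17,...,20: E = 21/4 + 21/3 + 21/2 + 21/1 = 43.7500.

43.750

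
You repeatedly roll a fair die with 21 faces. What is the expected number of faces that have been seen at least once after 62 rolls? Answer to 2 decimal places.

For each face, P(seen in 62 rolls) = 1 - (20/21)^62 = 0.951.
By linearity of expectation, E[distinct seen] = 21·(1 - (20/21)^62) = 19.980.

19.98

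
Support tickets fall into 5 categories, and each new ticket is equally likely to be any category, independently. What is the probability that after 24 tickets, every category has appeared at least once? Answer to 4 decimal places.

0.9764

Let A_i be the event that category i is missing after 24 tickets. By inclusion–exclusion on the A_i,
P(all seen) = Σ_{j=0}^{5} (-1)^j C(5,j)((5-j)/5)^24
= 1.00000 - 0.02361 + 0.00005 - 0.00000 + 0.00000 - 0.00000
= 0.97644.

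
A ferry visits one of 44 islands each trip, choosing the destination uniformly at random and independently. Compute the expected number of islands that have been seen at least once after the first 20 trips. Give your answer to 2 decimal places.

16.22

For each island, P(seen in 20 trips) = 1 - (43/44)^20 = 0.369.
By linearity of expectation, E[distinct seen] = 44·(1 - (43/44)^20) = 16.218.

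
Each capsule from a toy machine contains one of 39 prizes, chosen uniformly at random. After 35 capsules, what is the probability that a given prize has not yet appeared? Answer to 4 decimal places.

Each capsule misses the fixed prize with probability (39-1)/39 = 38/39, independently.
P(still missing after 35) = (38/39)^35 = 0.40287.

0.4029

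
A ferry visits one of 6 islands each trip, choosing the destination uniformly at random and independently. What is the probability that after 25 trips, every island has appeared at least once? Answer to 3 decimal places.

0.938

Let A_i be the event that island i is missing after 25 trips. By inclusion–exclusion on the A_i,
P(all seen) = Σ_{j=0}^{6} (-1)^j C(6,j)((6-j)/6)^25
= 1.0000 - 0.0629 + 0.0006 - 0.0000 + 0.0000 - 0.0000 + 0.0000
= 0.9377.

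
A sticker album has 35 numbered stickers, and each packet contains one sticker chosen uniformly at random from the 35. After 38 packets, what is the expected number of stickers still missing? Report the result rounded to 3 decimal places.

11.633

For each sticker, P(unseen after 38) = (34/35)^38 = 0.3324.
By linearity of expectation, E[unseen] = 35·(34/35)^38 = 11.6327.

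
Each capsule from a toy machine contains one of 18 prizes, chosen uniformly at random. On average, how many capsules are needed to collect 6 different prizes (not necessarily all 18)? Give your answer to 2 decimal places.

7.05

Going from k to k+1 distinct takes a geometric number of capsules with mean 18/(18-k).
Sum over k = 0,...,5: E = 18/18 + 18/17 + 18/16 + 18/15 + 18/14 + 18/13 = 7.054.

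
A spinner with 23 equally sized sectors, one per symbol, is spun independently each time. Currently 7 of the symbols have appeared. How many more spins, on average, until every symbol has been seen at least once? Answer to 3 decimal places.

The wait to go from k to k+1 distinct symbols is geometric with mean 23/(23-k).
Sum over k = 7,...,22: E = 23/16 + 23/15 + 23/14 + ... + 23/2 + 23/1 = 77.7568.

77.757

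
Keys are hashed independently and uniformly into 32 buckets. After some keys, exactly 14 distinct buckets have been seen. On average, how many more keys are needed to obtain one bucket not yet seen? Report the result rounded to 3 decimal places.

1.778

The number of keys until the next new bucket is geometric with success probability 18/32, so its mean is 32/18.
E = 32/18 = 1.7778.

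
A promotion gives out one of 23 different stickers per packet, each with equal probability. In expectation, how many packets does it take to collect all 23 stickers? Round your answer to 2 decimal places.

85.89

Split into phases: going from k distinct to k+1 distinct takes on average 23/(23-k) packets.
E[T] = 23/23 + 23/22 + 23/21 + ... + 23/2 + 23/1 = 23·H_{23}.
H_{23} = 3.734, so E[T] = 85.889.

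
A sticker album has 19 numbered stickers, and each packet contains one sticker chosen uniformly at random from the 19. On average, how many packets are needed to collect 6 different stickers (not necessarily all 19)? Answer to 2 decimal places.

Going from k to k+1 distinct takes a geometric number of packets with mean 19/(19-k).
Sum over k = 0,...,5: E = 19/19 + 19/18 + 19/17 + 19/16 + 19/15 + 19/14 = 6.985.

6.98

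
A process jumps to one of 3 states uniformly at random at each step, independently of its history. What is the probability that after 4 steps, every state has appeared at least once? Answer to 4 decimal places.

Let A_i be the event that state i is missing after 4 steps. By inclusion–exclusion on the A_i,
P(all seen) = Σ_{j=0}^{3} (-1)^j C(3,j)((3-j)/3)^4
= 1.00000 - 0.59259 + 0.03704 - 0.00000
= 0.44444.

0.4444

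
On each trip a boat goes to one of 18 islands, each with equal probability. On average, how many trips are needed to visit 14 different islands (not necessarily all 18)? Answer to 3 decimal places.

25.412

Going from k to k+1 distinct takes a geometric number of trips with mean 18/(18-k).
Sum over k = 0,...,13: E = 18/18 + 18/17 + 18/16 + ... + 18/6 + 18/5 = 25.4119.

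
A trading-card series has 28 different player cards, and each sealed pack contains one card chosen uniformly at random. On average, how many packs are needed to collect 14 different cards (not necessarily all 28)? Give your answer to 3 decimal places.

18.917

With k distinct cards already seen, the next new one arrives after an expected 28/(28-k) packs.
Sum over k = 0,...,13: E = 28/28 + 28/27 + 28/26 + ... + 28/16 + 28/15 = 18.9170.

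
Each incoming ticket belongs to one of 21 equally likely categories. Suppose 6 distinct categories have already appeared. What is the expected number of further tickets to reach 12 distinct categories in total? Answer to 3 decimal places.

10.274

With k distinct categories already seen, the next new one takes an expected 21/(21-k) tickets.
Sum over k = 6,...,11: E = 21/15 + 21/14 + 21/13 + 21/12 + 21/11 + 21/10 = 10.2745.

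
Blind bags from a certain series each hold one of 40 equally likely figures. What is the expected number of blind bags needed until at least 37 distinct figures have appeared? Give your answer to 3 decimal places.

With k distinct figures already seen, the next new one arrives after an expected 40/(40-k) blind bags.
Sum over k = 0,...,36: E = 40/40 + 40/39 + 40/38 + ... + 40/5 + 40/4 = 97.8084.

97.808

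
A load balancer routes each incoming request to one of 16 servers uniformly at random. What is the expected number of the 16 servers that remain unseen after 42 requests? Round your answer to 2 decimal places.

1.06

For each server, P(unseen after 42) = (15/16)^42 = 0.066.
By linearity of expectation, E[unseen] = 16·(15/16)^42 = 1.064.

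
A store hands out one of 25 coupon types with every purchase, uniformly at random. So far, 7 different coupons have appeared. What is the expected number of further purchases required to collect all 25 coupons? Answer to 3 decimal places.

With k distinct coupons already seen, the next new one takes an expected 25/(25-k) purchases.
Sum over k = 7,...,24: E = 25/18 + 25/17 + 25/16 + ... + 25/2 + 25/1 = 87.3777.

87.378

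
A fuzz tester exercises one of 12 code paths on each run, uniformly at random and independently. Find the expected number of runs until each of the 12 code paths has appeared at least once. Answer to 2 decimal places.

The wait to go from k to k+1 distinct code paths is geometric with mean 12/(12-k).
E[T] = 12/12 + 12/11 + 12/10 + ... + 12/2 + 12/1 = 12·H_{12}.
H_{12} = 3.103, so E[T] = 37.239.

37.24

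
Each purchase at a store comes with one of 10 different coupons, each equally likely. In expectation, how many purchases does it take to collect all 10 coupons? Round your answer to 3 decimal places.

The wait to go from k to k+1 distinct coupons is geometric with mean 10/(10-k).
E[T] = 10/10 + 10/9 + 10/8 + ... + 10/2 + 10/1 = 10·H_{10}.
H_{10} = 2.9290, so E[T] = 29.2897.

29.290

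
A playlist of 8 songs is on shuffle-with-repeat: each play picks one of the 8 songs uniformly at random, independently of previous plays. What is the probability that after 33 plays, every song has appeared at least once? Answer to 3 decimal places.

0.905

By inclusion–exclusion over which songs are missing,
P(all seen) = Σ_{j=0}^{8} (-1)^j C(8,j)((8-j)/8)^33
= 1.0000 - 0.0976 + 0.0021 - 0.0000 + 0.0000 - 0.0000 + 0.0000 - 0.0000 + 0.0000
= 0.9045.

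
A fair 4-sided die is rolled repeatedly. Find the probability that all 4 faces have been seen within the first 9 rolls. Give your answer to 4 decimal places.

0.7114

Let A_i be the event that face i is missing after 9 rolls. By inclusion–exclusion on the A_i,
P(all seen) = Σ_{j=0}^{4} (-1)^j C(4,j)((4-j)/4)^9
= 1.00000 - 0.30034 + 0.01172 - 0.00002 + 0.00000
= 0.71136.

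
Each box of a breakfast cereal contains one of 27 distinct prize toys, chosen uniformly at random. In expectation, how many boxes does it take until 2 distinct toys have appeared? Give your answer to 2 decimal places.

2.04

Going from k to k+1 distinct takes a geometric number of boxes with mean 27/(27-k).
Sum over k = 0,...,1: E = 27/27 + 27/26 = 2.038.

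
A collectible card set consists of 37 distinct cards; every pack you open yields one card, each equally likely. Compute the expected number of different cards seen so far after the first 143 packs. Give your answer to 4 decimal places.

36.2644

For each card, P(seen in 143 packs) = 1 - (36/37)^143 = 0.98012.
By linearity of expectation, E[distinct seen] = 37·(1 - (36/37)^143) = 36.26445.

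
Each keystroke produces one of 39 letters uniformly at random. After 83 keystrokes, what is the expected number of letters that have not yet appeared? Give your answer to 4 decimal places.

For each letter, P(unseen after 83) = (38/39)^83 = 0.11579.
By linearity of expectation, E[unseen] = 39·(38/39)^83 = 4.51586.

4.5159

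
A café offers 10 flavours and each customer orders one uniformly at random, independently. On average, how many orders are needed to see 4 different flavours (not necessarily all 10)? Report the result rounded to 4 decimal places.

4.7897

With k distinct flavours already seen, the next new one arrives after an expected 10/(10-k) orders.
Sum over k = 0,...,3: E = 10/10 + 10/9 + 10/8 + 10/7 = 4.78968.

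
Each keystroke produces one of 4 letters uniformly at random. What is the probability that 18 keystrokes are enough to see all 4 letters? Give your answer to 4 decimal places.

0.9775

Let A_i be the event that letter i is missing after 18 keystrokes. By inclusion–exclusion on the A_i,
P(all seen) = Σ_{j=0}^{4} (-1)^j C(4,j)((4-j)/4)^18
= 1.00000 - 0.02255 + 0.00002 - 0.00000 + 0.00000
= 0.97747.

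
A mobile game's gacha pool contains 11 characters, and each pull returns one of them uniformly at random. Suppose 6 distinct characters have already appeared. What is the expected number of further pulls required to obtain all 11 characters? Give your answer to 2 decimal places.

The wait to go from k to k+1 distinct characters is geometric with mean 11/(11-k).
Sum over k = 6,...,10: E = 11/5 + 11/4 + 11/3 + 11/2 + 11/1 = 25.117.

25.12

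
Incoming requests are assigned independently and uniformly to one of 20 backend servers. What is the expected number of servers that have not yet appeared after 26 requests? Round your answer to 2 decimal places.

For each server, P(unseen after 26) = (19/20)^26 = 0.264.
By linearity of expectation, E[unseen] = 20·(19/20)^26 = 5.270.

5.27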